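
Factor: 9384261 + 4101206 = 881^1*15307^1 = 13485467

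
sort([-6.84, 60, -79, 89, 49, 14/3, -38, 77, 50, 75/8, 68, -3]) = [-79, -38, -6.84, -3, 14/3, 75/8, 49, 50, 60, 68, 77, 89]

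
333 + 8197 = 8530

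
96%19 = 1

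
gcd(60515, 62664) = 7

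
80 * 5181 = 414480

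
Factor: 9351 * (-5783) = -1 * 3^2 * 1039^1 * 5783^1 = -54076833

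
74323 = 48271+26052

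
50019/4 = 12504 + 3/4 = 12504.75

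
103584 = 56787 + 46797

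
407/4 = 101+3/4 = 101.75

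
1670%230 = 60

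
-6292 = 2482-8774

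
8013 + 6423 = 14436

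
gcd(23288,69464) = 8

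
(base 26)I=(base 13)15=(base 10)18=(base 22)I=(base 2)10010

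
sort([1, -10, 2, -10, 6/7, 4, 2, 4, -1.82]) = [-10, -10, -1.82, 6/7, 1, 2, 2, 4, 4]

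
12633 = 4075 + 8558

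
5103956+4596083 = 9700039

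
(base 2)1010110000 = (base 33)ks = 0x2b0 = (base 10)688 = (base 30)ms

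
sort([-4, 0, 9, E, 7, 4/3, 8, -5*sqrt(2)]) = [-5*sqrt(2), -4, 0, 4/3, E, 7, 8, 9]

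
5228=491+4737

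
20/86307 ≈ 0.000232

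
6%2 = 0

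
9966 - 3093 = 6873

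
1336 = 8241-6905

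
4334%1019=258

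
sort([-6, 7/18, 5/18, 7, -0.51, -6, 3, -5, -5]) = [-6, -6, -5, -5, -0.51, 5/18, 7/18, 3, 7]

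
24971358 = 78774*317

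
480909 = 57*8437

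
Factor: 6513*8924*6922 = 2^3*3^1*13^1*23^1*97^1*167^1*3461^1 = 402320567064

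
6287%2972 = 343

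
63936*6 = 383616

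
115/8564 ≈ 0.0134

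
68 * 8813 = 599284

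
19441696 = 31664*614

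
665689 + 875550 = 1541239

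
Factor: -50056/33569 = -1*2^3*6257^1*33569^(-1)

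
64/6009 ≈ 0.0107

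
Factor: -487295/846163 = -1*5^1*359^ (-1)*2357^ (-1)*97459^1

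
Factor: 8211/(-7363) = -1*3^1*7^1*17^1*23^1*37^(-1)*199^(-1)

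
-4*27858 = -111432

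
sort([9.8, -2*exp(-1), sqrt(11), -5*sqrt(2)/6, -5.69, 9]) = [-5.69, -5*sqrt(2)/6, -2*exp(-1), sqrt(11), 9, 9.8]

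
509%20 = 9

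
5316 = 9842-4526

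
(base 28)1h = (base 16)2d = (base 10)45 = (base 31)1e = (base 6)113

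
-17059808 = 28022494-45082302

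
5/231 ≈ 0.0216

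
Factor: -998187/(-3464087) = 3^1*11^(-1)*314917^(-1)*332729^1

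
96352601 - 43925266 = 52427335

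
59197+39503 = 98700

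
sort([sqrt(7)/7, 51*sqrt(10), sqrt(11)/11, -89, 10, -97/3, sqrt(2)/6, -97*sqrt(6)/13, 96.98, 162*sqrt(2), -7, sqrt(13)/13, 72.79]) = [-89, -97/3, -97*sqrt(6)/13, -7, sqrt(2)/6, sqrt(13)/13, sqrt(11)/11, sqrt(7)/7, 10, 72.79, 96.98, 51*sqrt(10), 162*sqrt(2)]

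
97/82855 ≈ 0.00117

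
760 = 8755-7995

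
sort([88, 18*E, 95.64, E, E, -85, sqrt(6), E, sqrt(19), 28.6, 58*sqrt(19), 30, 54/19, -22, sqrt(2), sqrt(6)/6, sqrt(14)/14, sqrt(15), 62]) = [-85, -22, sqrt(14)/14, sqrt(6)/6, sqrt(2), sqrt(6), E, E, E, 54/19, sqrt(15), sqrt(19), 28.6, 30, 18*E, 62, 88, 95.64, 58*sqrt(19)]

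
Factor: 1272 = 2^3*3^1*53^1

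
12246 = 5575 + 6671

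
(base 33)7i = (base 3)100020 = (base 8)371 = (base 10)249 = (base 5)1444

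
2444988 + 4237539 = 6682527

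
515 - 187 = 328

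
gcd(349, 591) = 1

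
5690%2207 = 1276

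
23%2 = 1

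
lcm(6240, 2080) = 6240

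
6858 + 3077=9935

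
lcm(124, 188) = 5828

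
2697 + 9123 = 11820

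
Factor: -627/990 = -1*2^ (-1)*3^ (-1)*5^ (-1)*19^1 = -19/30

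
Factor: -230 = -1 * 2^1 * 5^1 * 23^1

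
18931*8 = 151448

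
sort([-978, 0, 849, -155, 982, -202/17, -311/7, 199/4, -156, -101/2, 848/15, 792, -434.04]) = [-978, -434.04, -156, -155, -101/2, -311/7, -202/17, 0, 199/4, 848/15, 792, 849, 982]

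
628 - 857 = -229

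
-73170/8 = -9146 - 1/4 = -9146.25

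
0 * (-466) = 0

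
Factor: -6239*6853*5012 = -1*2^2*7^2*11^1*17^1*89^1*179^1*367^1 = -214292405404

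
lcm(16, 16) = 16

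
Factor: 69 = 3^1*23^1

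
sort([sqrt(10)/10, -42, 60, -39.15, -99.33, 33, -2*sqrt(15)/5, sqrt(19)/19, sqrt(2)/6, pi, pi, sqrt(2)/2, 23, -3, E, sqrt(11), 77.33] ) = [-99.33, -42, -39.15, -3, -2*sqrt(15)/5, sqrt(19)/19, sqrt(2)/6, sqrt(10)/10, sqrt(2)/2, E, pi, pi, sqrt(11), 23, 33, 60, 77.33] 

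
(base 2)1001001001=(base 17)207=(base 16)249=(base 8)1111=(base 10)585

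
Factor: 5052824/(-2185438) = -1*2^2*7^1*23^1*31^(-1)*101^(-1)*349^(-1)*3923^1 = -2526412/1092719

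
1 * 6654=6654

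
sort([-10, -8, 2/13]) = [-10, -8, 2/13]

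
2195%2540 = 2195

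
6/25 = 0.24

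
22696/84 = 270 + 4/21 ≈ 270.19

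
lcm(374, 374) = 374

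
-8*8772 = -70176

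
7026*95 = 667470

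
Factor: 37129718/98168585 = 2^1 * 5^(-1) * 37^(-1) * 47^1 * 83^1 * 4759^1 * 530641^(-1) 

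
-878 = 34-912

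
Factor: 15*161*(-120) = -1*2^3*3^2*5^2*7^1*23^1 = -289800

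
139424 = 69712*2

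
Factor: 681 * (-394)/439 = -1 * 2^1 * 3^1 * 197^1 * 227^1 * 439^(-1) = -268314/439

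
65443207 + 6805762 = 72248969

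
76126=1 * 76126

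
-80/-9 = 8 + 8/9 ≈ 8.89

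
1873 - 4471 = -2598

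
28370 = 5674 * 5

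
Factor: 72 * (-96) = -1 * 2^8 * 3^3 = -6912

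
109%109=0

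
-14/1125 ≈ -0.0124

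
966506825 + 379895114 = 1346401939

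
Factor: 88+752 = 2^3 * 3^1 * 5^1 * 7^1 = 840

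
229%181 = 48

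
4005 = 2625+1380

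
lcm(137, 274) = 274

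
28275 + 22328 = 50603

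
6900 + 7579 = 14479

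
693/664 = 1 + 29/664 ≈ 1.04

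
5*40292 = 201460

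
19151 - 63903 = -44752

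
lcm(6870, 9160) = 27480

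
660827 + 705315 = 1366142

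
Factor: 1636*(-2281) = -1*2^2*409^1*2281^1 = -3731716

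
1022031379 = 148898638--873132741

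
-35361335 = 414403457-449764792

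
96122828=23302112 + 72820716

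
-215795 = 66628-282423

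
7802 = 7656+146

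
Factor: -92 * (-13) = 2^2 * 13^1 * 23^1 = 1196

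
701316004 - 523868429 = 177447575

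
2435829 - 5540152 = -3104323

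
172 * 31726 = 5456872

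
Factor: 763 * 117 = 3^2 * 7^1 * 13^1 * 109^1 = 89271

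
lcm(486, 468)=12636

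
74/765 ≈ 0.0967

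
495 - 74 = 421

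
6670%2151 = 217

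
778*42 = 32676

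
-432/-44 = 108/11 ≈ 9.82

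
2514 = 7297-4783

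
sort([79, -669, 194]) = [-669, 79, 194]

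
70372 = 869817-799445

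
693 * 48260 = 33444180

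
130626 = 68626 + 62000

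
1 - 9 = -8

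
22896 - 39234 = -16338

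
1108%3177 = 1108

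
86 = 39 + 47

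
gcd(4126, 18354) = 2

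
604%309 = 295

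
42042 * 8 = 336336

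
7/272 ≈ 0.0257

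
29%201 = 29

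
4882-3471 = 1411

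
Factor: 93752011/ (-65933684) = -1*2^ (-2)*17^ (-1)*251^ (-1)*3863^ (-1)*93752011^1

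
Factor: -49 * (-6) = 2^1 * 3^1 * 7^2 = 294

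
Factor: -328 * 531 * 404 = -1 * 2^5 * 3^2 * 41^1 * 59^1 * 101^1 = -70363872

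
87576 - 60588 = 26988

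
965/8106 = 5/42 ≈ 0.119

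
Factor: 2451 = 3^1*19^1*43^1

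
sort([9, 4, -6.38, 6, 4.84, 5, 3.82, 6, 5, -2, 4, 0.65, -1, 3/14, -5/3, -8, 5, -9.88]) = [-9.88, -8, -6.38, -2, -5/3, -1, 3/14, 0.65, 3.82, 4, 4, 4.84, 5, 5, 5, 6, 6, 9]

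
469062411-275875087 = 193187324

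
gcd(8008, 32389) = 7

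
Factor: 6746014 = 2^1*11^1*239^1*1283^1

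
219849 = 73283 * 3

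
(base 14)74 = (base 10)102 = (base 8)146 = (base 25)42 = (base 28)3i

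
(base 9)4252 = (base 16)c35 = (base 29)3km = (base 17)ade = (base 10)3125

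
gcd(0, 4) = 4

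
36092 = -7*(-5156)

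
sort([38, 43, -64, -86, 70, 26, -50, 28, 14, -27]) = [-86, -64, -50, -27, 14, 26, 28, 38, 43, 70]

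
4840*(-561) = -2715240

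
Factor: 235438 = 2^1*7^1*67^1*251^1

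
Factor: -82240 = -1 * 2^6 * 5^1 * 257^1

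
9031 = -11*(-821)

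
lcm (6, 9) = 18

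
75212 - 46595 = 28617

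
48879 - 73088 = -24209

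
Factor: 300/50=2^1 * 3^1=6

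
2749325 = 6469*425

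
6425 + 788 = 7213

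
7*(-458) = -3206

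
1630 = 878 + 752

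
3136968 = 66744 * 47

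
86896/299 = 290 + 186/299 ≈ 290.62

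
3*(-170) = -510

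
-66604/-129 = 516 + 40/129 ≈ 516.31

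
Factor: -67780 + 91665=5^1*17^1*281^1=23885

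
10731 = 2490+8241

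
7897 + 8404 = 16301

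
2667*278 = 741426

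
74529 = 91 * 819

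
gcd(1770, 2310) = 30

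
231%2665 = 231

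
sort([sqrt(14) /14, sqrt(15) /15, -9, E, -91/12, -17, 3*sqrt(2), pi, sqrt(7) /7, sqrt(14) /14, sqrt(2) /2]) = [-17, -9, -91/12, sqrt(15) /15, sqrt(14) /14, sqrt(14) /14, sqrt(7) /7, sqrt(2) /2, E, pi, 3*sqrt(2)]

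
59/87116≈0.000677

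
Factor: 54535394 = 2^1 * 27267697^1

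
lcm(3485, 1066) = 90610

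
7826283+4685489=12511772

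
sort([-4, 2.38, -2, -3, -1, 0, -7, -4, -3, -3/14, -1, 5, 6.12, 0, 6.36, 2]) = [-7, -4, -4, -3, -3, -2, -1, -1, -3/14, 0, 0, 2, 2.38, 5, 6.12, 6.36]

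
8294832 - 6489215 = 1805617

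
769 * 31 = 23839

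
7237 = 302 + 6935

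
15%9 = 6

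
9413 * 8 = 75304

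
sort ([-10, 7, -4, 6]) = [-10, -4, 6, 7]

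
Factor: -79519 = -1*11^1*7229^1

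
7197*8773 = 63139281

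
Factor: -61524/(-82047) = 2^2*3^1*7^(-1)*1709^1*3907^(-1) = 20508/27349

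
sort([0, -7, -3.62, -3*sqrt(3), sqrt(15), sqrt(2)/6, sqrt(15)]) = [-7, -3*sqrt(3), -3.62, 0, sqrt(2)/6, sqrt(15), sqrt(15)]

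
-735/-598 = 1 + 137/598 ≈ 1.23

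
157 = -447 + 604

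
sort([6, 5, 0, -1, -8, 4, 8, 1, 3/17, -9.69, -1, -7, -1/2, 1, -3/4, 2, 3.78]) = [-9.69, -8, -7, -1, -1, -3/4, -1/2, 0, 3/17, 1, 1, 2, 3.78, 4, 5, 6, 8]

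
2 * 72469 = 144938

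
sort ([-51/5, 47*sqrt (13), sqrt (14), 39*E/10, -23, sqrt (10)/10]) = [-23, -51/5, sqrt (10)/10, sqrt (14), 39*E/10, 47*sqrt (13)]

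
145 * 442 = 64090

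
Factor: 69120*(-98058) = -1*2^10*3^4*5^1*59^1*277^1 = -6777768960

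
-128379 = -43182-85197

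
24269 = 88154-63885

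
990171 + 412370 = 1402541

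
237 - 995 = -758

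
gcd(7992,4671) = 27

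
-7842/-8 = 3921/4 = 980.25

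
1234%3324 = 1234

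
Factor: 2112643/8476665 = 3^(-1) * 5^(-1) * 13^1 * 163^1 * 997^1 * 565111^(-1)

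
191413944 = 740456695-549042751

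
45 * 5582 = 251190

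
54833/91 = 602 + 51/91 ≈ 602.56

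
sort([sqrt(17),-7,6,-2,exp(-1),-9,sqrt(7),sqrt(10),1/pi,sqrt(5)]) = [-9,-7,-2,1/pi,exp(-1),sqrt(5),sqrt(7),sqrt(10),sqrt(17),6]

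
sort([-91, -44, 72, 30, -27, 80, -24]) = [-91, -44, -27, -24, 30, 72, 80]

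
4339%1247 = 598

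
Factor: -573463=-1 * 11^1 * 37^1 * 1409^1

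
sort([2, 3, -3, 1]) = [-3, 1, 2, 3]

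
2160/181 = 11 + 169/181 ≈ 11.93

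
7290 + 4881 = 12171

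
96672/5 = 19334 + 2/5 = 19334.40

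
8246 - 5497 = 2749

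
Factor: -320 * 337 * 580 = -1 * 2^8 * 5^2 * 29^1 * 337^1 = -62547200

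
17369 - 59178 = -41809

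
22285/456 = 48 + 397/456 ≈ 48.87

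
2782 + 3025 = 5807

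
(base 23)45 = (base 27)3g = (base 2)1100001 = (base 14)6d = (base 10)97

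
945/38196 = 105/4244 ≈ 0.0247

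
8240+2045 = 10285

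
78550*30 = 2356500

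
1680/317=5 + 95/317 ≈ 5.30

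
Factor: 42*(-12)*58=-1*2^4*3^2*7^1*29^1=-29232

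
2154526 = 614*3509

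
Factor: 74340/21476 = 3^2*5^1*13^(-1) = 45/13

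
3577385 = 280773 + 3296612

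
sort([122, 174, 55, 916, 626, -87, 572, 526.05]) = [-87, 55, 122, 174, 526.05, 572, 626, 916]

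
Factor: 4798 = 2^1*2399^1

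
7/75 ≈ 0.0933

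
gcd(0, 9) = 9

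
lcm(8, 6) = 24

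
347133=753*461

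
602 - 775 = -173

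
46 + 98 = 144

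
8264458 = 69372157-61107699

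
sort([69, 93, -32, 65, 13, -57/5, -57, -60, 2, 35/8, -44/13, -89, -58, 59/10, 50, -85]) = [-89, -85, -60, -58, -57, -32, -57/5, -44/13, 2, 35/8, 59/10, 13, 50, 65, 69, 93]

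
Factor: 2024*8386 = 2^4*7^1*11^1*23^1*599^1 = 16973264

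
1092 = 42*26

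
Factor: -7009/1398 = -1 * 2^(-1) * 3^(-1) * 43^1 * 163^1 * 233^(-1)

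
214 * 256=54784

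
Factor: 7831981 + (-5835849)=2^2 * 499033^1=1996132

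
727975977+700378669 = 1428354646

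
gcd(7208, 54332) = 68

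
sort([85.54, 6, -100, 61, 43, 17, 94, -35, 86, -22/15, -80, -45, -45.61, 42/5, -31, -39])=[-100, -80, -45.61, -45, -39, -35, -31, -22/15, 6, 42/5, 17, 43, 61, 85.54, 86, 94]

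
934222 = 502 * 1861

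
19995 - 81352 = -61357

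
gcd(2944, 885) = 1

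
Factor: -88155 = -1*3^3*5^1*653^1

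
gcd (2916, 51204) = 12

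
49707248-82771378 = -33064130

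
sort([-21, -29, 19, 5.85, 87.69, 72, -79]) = [-79, -29, -21, 5.85, 19, 72, 87.69]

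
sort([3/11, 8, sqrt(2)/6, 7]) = [sqrt(2)/6, 3/11, 7, 8]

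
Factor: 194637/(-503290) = -1*2^(-1)*3^1*5^(-1)*50329^(-1)*64879^1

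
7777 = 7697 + 80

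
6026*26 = 156676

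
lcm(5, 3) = 15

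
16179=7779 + 8400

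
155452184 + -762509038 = -607056854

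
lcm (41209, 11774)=82418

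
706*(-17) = -12002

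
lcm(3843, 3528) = 215208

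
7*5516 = 38612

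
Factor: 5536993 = 7^1*11^1*71909^1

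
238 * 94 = 22372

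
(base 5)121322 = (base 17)fee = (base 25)78c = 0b1000111101011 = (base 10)4587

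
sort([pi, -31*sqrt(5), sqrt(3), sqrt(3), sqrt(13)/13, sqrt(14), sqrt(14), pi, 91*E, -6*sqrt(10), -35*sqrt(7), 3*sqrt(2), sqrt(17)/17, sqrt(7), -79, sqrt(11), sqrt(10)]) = [-35*sqrt(7), -79, -31*sqrt(5), -6*sqrt(10), sqrt(17)/17, sqrt(13)/13, sqrt(3), sqrt(3), sqrt(7), pi, pi, sqrt(10), sqrt(11), sqrt(14), sqrt(14), 3*sqrt(2), 91*E]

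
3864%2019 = 1845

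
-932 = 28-960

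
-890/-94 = 9 + 22/47 ≈ 9.47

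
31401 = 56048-24647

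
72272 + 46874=119146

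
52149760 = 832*62680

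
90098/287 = 313 + 267/287 ≈ 313.93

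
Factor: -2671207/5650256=-1*2^(-4)*7^1*11^1*17^(-1)*113^1*307^1*20773^(-1)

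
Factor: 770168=2^3*7^1*17^1*809^1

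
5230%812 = 358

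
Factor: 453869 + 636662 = 13^1 * 149^1 * 563^1 = 1090531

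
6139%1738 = 925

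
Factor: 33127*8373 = 3^1*157^1*211^1*2791^1 = 277372371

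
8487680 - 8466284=21396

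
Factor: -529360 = -1*2^4*5^1*13^1*509^1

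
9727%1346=305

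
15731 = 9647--6084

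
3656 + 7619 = 11275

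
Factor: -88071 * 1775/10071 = -1 * 3^(-2) * 5^2 * 31^1 * 71^1 * 373^(-1) * 947^1 = -52108675/3357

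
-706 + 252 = -454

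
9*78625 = 707625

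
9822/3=3274=3274.00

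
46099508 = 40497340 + 5602168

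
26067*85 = 2215695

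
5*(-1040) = -5200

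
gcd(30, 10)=10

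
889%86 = 29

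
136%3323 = 136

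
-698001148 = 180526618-878527766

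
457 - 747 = -290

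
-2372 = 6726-9098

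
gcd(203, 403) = 1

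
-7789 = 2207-9996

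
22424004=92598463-70174459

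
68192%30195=7802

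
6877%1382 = 1349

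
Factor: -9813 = -1 * 3^1 * 3271^1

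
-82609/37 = -2232 - 25/37 ≈ -2232.68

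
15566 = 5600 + 9966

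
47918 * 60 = 2875080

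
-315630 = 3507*(-90)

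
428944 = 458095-29151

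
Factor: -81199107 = -1*3^2*11^2*173^1*431^1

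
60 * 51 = 3060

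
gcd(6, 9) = 3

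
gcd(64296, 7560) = 72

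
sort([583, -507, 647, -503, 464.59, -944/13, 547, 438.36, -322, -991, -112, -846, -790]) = [-991, -846, -790, -507, -503, -322, -112, -944/13, 438.36, 464.59, 547, 583, 647]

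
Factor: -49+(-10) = -1*59^1 = -59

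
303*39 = 11817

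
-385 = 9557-9942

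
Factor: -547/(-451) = 11^(-1)*41^(-1)*547^1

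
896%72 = 32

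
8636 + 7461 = 16097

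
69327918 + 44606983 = 113934901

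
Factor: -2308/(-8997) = 2^2 * 3^(-1) * 577^1 * 2999^(-1)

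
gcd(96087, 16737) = 3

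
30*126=3780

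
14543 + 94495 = 109038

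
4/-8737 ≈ -0.000458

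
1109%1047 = 62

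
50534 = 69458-18924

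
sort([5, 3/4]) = [3/4, 5]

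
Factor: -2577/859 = -1*3^1 = -3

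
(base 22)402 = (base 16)792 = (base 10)1938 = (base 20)4gi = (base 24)38i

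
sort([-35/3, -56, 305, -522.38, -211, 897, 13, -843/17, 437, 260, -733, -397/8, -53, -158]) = [-733, -522.38, -211, -158, -56, -53, -397/8, -843/17, -35/3, 13, 260, 305, 437, 897]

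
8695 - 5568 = 3127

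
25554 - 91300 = -65746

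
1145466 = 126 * 9091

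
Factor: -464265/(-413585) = 3^3 * 19^1 * 457^(-1) = 513/457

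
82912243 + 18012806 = 100925049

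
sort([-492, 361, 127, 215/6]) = [-492, 215/6, 127, 361]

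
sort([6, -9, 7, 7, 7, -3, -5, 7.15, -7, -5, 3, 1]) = [-9, -7, -5, -5, -3, 1, 3, 6, 7, 7, 7, 7.15]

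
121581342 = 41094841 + 80486501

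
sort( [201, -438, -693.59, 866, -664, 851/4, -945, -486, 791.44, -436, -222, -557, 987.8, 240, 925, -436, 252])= [-945, -693.59, -664, -557, -486, -438, -436, -436, -222, 201, 851/4, 240, 252, 791.44, 866, 925, 987.8]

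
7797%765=147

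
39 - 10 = 29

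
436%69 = 22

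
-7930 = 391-8321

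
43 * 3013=129559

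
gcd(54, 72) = 18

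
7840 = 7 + 7833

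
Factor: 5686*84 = 2^3*3^1*7^1*2843^1 = 477624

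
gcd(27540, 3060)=3060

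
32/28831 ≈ 0.00111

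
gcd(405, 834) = 3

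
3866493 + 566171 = 4432664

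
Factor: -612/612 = -1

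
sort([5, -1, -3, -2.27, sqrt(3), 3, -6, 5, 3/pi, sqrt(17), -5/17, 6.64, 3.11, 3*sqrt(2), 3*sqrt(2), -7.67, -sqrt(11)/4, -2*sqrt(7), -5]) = [-7.67, -6, -2*sqrt(7), -5, -3, -2.27, -1, -sqrt(11)/4, -5/17, 3/pi, sqrt(3), 3, 3.11, sqrt(17), 3*sqrt(2), 3*sqrt(2), 5, 5, 6.64]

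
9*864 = 7776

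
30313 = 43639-13326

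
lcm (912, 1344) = 25536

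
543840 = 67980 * 8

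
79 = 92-13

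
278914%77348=46870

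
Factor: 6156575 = 5^2 * 89^1 * 2767^1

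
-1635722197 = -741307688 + -894414509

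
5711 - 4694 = 1017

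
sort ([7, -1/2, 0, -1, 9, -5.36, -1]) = [-5.36, -1, -1, -1/2, 0, 7, 9]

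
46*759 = 34914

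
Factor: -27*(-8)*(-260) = -1*2^5*3^3*5^1*13^1 = -56160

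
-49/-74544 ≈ 0.000657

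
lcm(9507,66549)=66549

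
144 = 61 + 83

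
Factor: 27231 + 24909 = 2^2*3^1*5^1*11^1*79^1 = 52140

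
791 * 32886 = 26012826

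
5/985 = 1/197 ≈ 0.00508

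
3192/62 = 51 + 15/31≈51.48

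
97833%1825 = 1108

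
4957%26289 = 4957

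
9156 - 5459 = 3697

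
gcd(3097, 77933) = 1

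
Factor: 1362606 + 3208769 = 5^3 * 36571^1 = 4571375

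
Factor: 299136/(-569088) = -1 * 2^(-1) * 3^(-1) * 13^(-1) * 41^1 = -41/78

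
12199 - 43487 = -31288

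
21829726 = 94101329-72271603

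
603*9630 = 5806890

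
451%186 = 79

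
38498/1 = 38498 = 38498.00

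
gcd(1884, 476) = 4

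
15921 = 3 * 5307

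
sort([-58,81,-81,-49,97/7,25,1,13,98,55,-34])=[-81,-58,-49,-34,1,13,97/7,25,55,81,98]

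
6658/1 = 6658 = 6658.00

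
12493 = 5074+7419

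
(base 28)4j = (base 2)10000011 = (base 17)7c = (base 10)131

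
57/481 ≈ 0.119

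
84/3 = 28 = 28.00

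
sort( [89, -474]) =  [-474, 89]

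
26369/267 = 98+203/267 ≈ 98.76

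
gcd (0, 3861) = 3861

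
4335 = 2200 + 2135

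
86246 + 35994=122240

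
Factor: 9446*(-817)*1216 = -1*2^7*19^2*43^1*4723^1 = -9384336512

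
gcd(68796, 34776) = 756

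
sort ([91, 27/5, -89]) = [-89, 27/5, 91]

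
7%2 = 1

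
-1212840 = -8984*135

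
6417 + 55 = 6472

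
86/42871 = 2/997 ≈ 0.00201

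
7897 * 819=6467643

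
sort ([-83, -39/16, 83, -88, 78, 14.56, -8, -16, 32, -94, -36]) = [-94, -88, -83, -36, -16, -8, -39/16, 14.56, 32, 78, 83]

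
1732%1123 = 609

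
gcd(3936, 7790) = 82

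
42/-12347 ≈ -0.00340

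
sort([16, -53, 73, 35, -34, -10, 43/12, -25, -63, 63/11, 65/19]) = [-63, -53, -34, -25, -10, 65/19, 43/12, 63/11, 16, 35, 73]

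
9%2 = 1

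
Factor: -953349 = -1*3^1*317783^1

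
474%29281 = 474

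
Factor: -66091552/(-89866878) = 2^4*3^(-1)*499^1*769^(-1)*4139^1*19477^(-1) = 33045776/44933439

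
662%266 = 130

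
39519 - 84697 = -45178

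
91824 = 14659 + 77165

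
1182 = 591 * 2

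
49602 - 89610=-40008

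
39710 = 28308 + 11402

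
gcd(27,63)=9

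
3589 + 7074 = 10663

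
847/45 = 18 + 37/45 ≈ 18.82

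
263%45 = 38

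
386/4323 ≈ 0.0893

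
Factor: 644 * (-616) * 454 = -1 * 2^6 * 7^2 * 11^1 * 23^1 * 227^1 = -180103616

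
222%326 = 222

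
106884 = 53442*2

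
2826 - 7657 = -4831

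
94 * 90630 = 8519220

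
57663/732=78+189/244 ≈ 78.77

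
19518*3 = 58554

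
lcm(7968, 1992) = 7968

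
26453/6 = 4408 + 5/6 ≈ 4408.83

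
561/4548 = 187/1516 ≈ 0.123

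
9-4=5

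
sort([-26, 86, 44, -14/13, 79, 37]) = [-26, -14/13, 37, 44, 79, 86]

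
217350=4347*50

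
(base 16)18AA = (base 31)6HL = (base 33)5QB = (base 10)6314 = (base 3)22122212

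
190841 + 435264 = 626105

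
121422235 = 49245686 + 72176549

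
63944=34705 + 29239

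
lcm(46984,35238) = 140952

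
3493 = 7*499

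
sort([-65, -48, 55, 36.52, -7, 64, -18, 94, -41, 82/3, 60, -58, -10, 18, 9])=[-65, -58, -48, -41, -18, -10, -7, 9, 18, 82/3, 36.52, 55, 60, 64, 94]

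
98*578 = 56644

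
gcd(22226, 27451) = 1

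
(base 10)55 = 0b110111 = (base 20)2f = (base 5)210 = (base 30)1p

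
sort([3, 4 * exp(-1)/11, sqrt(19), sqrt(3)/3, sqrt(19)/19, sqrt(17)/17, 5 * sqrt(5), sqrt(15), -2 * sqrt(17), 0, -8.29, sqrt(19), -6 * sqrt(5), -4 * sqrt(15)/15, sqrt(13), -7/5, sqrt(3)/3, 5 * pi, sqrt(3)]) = [-6 * sqrt(5), -8.29, -2 * sqrt(17), -7/5, -4 * sqrt(15)/15, 0, 4 * exp(-1)/11, sqrt(19)/19, sqrt(17)/17, sqrt(3)/3, sqrt(3)/3, sqrt(3), 3, sqrt(13), sqrt(15), sqrt(19), sqrt(19), 5 * sqrt(5), 5 * pi]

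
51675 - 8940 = 42735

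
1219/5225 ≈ 0.233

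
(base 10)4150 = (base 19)b98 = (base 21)98d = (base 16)1036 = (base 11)3133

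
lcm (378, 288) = 6048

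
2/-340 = -1/170 ≈ -0.00588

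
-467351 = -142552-324799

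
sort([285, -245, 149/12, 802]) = [-245, 149/12, 285, 802]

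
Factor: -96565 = -1*5^1*7^1*31^1*89^1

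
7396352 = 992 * 7456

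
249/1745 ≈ 0.143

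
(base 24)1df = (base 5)12103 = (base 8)1607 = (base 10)903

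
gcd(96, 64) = 32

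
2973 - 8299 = -5326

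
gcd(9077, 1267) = 1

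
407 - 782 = -375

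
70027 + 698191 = 768218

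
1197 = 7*171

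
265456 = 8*33182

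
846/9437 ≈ 0.0896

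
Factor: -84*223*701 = -1*2^2*3^1*7^1*223^1*701^1 = -13131132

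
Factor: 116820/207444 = 3^1*5^1*11^1*293^(-1) = 165/293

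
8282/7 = 1183 + 1/7 ≈ 1183.14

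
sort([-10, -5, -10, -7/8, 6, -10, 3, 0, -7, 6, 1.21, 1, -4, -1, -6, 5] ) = [-10, -10, -10, -7, -6, -5, -4, -1, -7/8, 0, 1, 1.21, 3, 5, 6, 6] 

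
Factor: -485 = -1 * 5^1 * 97^1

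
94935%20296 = 13751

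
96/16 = 6 = 6.00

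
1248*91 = 113568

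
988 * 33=32604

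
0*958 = 0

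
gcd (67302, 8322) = 6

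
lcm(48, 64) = 192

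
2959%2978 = 2959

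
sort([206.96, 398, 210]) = [206.96, 210, 398]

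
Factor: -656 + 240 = -1 * 2^5 * 13^1 = -416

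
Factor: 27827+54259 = 2^1*3^1*13681^1 = 82086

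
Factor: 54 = 2^1*3^3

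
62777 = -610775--673552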